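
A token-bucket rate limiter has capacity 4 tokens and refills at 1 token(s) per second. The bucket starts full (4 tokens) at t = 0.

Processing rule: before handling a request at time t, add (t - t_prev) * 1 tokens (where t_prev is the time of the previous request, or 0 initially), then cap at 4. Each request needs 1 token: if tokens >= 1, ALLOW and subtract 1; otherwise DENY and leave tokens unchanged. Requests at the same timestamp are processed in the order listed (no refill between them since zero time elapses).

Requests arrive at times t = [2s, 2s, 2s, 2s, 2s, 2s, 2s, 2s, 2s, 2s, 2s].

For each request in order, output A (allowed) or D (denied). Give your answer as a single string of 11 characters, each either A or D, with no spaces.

Simulating step by step:
  req#1 t=2s: ALLOW
  req#2 t=2s: ALLOW
  req#3 t=2s: ALLOW
  req#4 t=2s: ALLOW
  req#5 t=2s: DENY
  req#6 t=2s: DENY
  req#7 t=2s: DENY
  req#8 t=2s: DENY
  req#9 t=2s: DENY
  req#10 t=2s: DENY
  req#11 t=2s: DENY

Answer: AAAADDDDDDD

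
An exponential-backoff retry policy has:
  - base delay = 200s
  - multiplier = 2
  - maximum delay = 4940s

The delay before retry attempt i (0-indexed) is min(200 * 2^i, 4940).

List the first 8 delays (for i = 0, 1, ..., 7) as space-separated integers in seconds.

Computing each delay:
  i=0: min(200*2^0, 4940) = 200
  i=1: min(200*2^1, 4940) = 400
  i=2: min(200*2^2, 4940) = 800
  i=3: min(200*2^3, 4940) = 1600
  i=4: min(200*2^4, 4940) = 3200
  i=5: min(200*2^5, 4940) = 4940
  i=6: min(200*2^6, 4940) = 4940
  i=7: min(200*2^7, 4940) = 4940

Answer: 200 400 800 1600 3200 4940 4940 4940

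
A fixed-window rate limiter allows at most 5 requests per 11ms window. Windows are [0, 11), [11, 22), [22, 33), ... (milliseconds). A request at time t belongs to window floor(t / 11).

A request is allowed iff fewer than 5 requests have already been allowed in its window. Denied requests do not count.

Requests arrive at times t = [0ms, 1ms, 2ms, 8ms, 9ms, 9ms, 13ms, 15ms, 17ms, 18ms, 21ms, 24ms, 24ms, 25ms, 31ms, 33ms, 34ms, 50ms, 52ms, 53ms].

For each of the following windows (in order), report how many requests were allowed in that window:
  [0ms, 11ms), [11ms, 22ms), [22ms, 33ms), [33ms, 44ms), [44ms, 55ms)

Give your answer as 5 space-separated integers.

Answer: 5 5 4 2 3

Derivation:
Processing requests:
  req#1 t=0ms (window 0): ALLOW
  req#2 t=1ms (window 0): ALLOW
  req#3 t=2ms (window 0): ALLOW
  req#4 t=8ms (window 0): ALLOW
  req#5 t=9ms (window 0): ALLOW
  req#6 t=9ms (window 0): DENY
  req#7 t=13ms (window 1): ALLOW
  req#8 t=15ms (window 1): ALLOW
  req#9 t=17ms (window 1): ALLOW
  req#10 t=18ms (window 1): ALLOW
  req#11 t=21ms (window 1): ALLOW
  req#12 t=24ms (window 2): ALLOW
  req#13 t=24ms (window 2): ALLOW
  req#14 t=25ms (window 2): ALLOW
  req#15 t=31ms (window 2): ALLOW
  req#16 t=33ms (window 3): ALLOW
  req#17 t=34ms (window 3): ALLOW
  req#18 t=50ms (window 4): ALLOW
  req#19 t=52ms (window 4): ALLOW
  req#20 t=53ms (window 4): ALLOW

Allowed counts by window: 5 5 4 2 3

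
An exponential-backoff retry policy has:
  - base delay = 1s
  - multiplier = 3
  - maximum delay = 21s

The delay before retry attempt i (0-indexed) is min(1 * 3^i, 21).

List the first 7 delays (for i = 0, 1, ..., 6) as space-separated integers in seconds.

Computing each delay:
  i=0: min(1*3^0, 21) = 1
  i=1: min(1*3^1, 21) = 3
  i=2: min(1*3^2, 21) = 9
  i=3: min(1*3^3, 21) = 21
  i=4: min(1*3^4, 21) = 21
  i=5: min(1*3^5, 21) = 21
  i=6: min(1*3^6, 21) = 21

Answer: 1 3 9 21 21 21 21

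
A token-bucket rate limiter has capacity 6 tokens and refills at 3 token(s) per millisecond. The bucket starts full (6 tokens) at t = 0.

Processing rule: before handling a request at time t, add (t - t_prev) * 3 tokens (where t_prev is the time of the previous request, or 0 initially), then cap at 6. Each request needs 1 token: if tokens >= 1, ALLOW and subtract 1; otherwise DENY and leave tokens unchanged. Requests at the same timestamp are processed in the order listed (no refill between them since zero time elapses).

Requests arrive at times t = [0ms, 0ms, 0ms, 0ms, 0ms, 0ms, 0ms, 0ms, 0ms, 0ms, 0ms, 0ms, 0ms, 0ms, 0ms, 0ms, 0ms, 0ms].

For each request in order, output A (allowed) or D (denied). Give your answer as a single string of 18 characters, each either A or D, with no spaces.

Answer: AAAAAADDDDDDDDDDDD

Derivation:
Simulating step by step:
  req#1 t=0ms: ALLOW
  req#2 t=0ms: ALLOW
  req#3 t=0ms: ALLOW
  req#4 t=0ms: ALLOW
  req#5 t=0ms: ALLOW
  req#6 t=0ms: ALLOW
  req#7 t=0ms: DENY
  req#8 t=0ms: DENY
  req#9 t=0ms: DENY
  req#10 t=0ms: DENY
  req#11 t=0ms: DENY
  req#12 t=0ms: DENY
  req#13 t=0ms: DENY
  req#14 t=0ms: DENY
  req#15 t=0ms: DENY
  req#16 t=0ms: DENY
  req#17 t=0ms: DENY
  req#18 t=0ms: DENY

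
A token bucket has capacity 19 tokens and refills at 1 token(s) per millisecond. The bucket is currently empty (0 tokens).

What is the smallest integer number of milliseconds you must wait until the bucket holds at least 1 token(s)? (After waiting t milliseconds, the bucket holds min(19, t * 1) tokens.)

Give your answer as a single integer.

Need t * 1 >= 1, so t >= 1/1.
Smallest integer t = ceil(1/1) = 1.

Answer: 1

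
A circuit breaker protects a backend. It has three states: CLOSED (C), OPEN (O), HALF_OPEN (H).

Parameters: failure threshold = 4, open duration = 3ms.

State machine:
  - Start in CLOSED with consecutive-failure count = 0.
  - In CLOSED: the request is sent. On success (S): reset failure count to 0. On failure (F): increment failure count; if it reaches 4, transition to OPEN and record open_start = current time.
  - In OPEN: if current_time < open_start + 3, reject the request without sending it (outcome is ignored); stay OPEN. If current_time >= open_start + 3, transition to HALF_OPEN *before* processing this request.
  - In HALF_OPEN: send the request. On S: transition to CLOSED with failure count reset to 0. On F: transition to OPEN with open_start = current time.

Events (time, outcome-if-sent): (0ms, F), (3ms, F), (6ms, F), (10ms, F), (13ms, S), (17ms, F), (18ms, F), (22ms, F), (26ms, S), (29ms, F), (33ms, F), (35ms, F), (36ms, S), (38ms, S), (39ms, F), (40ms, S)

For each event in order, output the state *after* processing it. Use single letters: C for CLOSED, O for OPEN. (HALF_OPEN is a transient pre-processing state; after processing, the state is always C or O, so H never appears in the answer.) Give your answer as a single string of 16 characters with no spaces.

State after each event:
  event#1 t=0ms outcome=F: state=CLOSED
  event#2 t=3ms outcome=F: state=CLOSED
  event#3 t=6ms outcome=F: state=CLOSED
  event#4 t=10ms outcome=F: state=OPEN
  event#5 t=13ms outcome=S: state=CLOSED
  event#6 t=17ms outcome=F: state=CLOSED
  event#7 t=18ms outcome=F: state=CLOSED
  event#8 t=22ms outcome=F: state=CLOSED
  event#9 t=26ms outcome=S: state=CLOSED
  event#10 t=29ms outcome=F: state=CLOSED
  event#11 t=33ms outcome=F: state=CLOSED
  event#12 t=35ms outcome=F: state=CLOSED
  event#13 t=36ms outcome=S: state=CLOSED
  event#14 t=38ms outcome=S: state=CLOSED
  event#15 t=39ms outcome=F: state=CLOSED
  event#16 t=40ms outcome=S: state=CLOSED

Answer: CCCOCCCCCCCCCCCC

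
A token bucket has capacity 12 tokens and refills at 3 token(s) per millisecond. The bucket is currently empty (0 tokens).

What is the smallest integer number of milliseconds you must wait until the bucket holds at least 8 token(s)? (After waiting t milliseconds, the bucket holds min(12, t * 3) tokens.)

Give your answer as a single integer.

Need t * 3 >= 8, so t >= 8/3.
Smallest integer t = ceil(8/3) = 3.

Answer: 3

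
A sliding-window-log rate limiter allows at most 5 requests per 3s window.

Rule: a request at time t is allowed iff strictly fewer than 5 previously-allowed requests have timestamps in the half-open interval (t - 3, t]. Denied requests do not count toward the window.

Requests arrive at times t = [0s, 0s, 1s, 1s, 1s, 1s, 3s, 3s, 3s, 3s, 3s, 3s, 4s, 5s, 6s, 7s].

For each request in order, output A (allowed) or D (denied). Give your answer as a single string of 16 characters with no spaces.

Tracking allowed requests in the window:
  req#1 t=0s: ALLOW
  req#2 t=0s: ALLOW
  req#3 t=1s: ALLOW
  req#4 t=1s: ALLOW
  req#5 t=1s: ALLOW
  req#6 t=1s: DENY
  req#7 t=3s: ALLOW
  req#8 t=3s: ALLOW
  req#9 t=3s: DENY
  req#10 t=3s: DENY
  req#11 t=3s: DENY
  req#12 t=3s: DENY
  req#13 t=4s: ALLOW
  req#14 t=5s: ALLOW
  req#15 t=6s: ALLOW
  req#16 t=7s: ALLOW

Answer: AAAAADAADDDDAAAA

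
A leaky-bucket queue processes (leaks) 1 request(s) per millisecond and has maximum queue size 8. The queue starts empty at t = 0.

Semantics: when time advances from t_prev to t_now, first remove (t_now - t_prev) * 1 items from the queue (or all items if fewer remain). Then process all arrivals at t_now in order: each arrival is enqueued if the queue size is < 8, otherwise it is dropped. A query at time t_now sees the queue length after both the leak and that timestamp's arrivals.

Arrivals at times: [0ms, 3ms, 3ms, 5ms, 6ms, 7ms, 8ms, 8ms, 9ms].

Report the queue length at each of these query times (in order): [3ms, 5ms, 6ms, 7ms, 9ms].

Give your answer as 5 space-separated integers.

Answer: 2 1 1 1 2

Derivation:
Queue lengths at query times:
  query t=3ms: backlog = 2
  query t=5ms: backlog = 1
  query t=6ms: backlog = 1
  query t=7ms: backlog = 1
  query t=9ms: backlog = 2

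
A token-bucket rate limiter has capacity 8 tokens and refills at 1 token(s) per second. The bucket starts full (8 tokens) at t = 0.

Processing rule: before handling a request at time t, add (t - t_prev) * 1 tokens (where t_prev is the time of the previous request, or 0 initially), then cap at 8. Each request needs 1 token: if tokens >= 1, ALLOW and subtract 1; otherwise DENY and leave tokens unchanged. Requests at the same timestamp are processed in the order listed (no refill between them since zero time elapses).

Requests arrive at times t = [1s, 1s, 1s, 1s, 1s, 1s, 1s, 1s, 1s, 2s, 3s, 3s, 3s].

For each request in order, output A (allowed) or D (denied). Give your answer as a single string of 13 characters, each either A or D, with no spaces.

Answer: AAAAAAAADAADD

Derivation:
Simulating step by step:
  req#1 t=1s: ALLOW
  req#2 t=1s: ALLOW
  req#3 t=1s: ALLOW
  req#4 t=1s: ALLOW
  req#5 t=1s: ALLOW
  req#6 t=1s: ALLOW
  req#7 t=1s: ALLOW
  req#8 t=1s: ALLOW
  req#9 t=1s: DENY
  req#10 t=2s: ALLOW
  req#11 t=3s: ALLOW
  req#12 t=3s: DENY
  req#13 t=3s: DENY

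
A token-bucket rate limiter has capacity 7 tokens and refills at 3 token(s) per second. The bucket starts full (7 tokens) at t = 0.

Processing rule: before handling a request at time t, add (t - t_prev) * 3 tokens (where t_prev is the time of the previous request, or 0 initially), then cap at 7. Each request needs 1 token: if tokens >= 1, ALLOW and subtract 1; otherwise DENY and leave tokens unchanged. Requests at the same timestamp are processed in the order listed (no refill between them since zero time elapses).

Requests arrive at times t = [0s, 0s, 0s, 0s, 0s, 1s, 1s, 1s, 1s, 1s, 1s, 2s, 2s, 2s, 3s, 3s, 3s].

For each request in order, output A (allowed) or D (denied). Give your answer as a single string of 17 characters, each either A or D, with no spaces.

Answer: AAAAAAAAAADAAAAAA

Derivation:
Simulating step by step:
  req#1 t=0s: ALLOW
  req#2 t=0s: ALLOW
  req#3 t=0s: ALLOW
  req#4 t=0s: ALLOW
  req#5 t=0s: ALLOW
  req#6 t=1s: ALLOW
  req#7 t=1s: ALLOW
  req#8 t=1s: ALLOW
  req#9 t=1s: ALLOW
  req#10 t=1s: ALLOW
  req#11 t=1s: DENY
  req#12 t=2s: ALLOW
  req#13 t=2s: ALLOW
  req#14 t=2s: ALLOW
  req#15 t=3s: ALLOW
  req#16 t=3s: ALLOW
  req#17 t=3s: ALLOW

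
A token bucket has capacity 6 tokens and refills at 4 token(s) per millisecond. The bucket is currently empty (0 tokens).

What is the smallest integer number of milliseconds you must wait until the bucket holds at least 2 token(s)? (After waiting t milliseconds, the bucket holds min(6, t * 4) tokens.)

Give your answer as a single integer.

Need t * 4 >= 2, so t >= 2/4.
Smallest integer t = ceil(2/4) = 1.

Answer: 1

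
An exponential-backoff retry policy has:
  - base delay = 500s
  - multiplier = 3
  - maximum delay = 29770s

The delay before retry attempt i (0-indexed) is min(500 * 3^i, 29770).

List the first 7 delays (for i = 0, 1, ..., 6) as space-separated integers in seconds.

Answer: 500 1500 4500 13500 29770 29770 29770

Derivation:
Computing each delay:
  i=0: min(500*3^0, 29770) = 500
  i=1: min(500*3^1, 29770) = 1500
  i=2: min(500*3^2, 29770) = 4500
  i=3: min(500*3^3, 29770) = 13500
  i=4: min(500*3^4, 29770) = 29770
  i=5: min(500*3^5, 29770) = 29770
  i=6: min(500*3^6, 29770) = 29770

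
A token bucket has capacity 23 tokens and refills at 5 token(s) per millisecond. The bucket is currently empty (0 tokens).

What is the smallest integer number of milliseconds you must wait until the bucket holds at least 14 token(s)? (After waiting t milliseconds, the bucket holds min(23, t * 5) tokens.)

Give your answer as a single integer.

Answer: 3

Derivation:
Need t * 5 >= 14, so t >= 14/5.
Smallest integer t = ceil(14/5) = 3.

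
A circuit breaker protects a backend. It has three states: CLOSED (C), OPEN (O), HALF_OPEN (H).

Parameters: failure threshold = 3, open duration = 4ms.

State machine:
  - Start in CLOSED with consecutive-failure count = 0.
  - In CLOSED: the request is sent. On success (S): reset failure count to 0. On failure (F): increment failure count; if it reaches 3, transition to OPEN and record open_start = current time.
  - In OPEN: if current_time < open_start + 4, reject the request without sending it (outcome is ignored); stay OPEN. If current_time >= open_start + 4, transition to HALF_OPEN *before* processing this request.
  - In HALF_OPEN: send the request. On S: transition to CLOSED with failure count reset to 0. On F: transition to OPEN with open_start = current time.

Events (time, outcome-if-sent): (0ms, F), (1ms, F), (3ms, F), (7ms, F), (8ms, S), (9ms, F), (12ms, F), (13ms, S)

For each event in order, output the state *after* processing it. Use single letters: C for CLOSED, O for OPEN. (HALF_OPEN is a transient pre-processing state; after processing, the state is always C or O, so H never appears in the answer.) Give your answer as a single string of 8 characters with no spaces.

State after each event:
  event#1 t=0ms outcome=F: state=CLOSED
  event#2 t=1ms outcome=F: state=CLOSED
  event#3 t=3ms outcome=F: state=OPEN
  event#4 t=7ms outcome=F: state=OPEN
  event#5 t=8ms outcome=S: state=OPEN
  event#6 t=9ms outcome=F: state=OPEN
  event#7 t=12ms outcome=F: state=OPEN
  event#8 t=13ms outcome=S: state=OPEN

Answer: CCOOOOOO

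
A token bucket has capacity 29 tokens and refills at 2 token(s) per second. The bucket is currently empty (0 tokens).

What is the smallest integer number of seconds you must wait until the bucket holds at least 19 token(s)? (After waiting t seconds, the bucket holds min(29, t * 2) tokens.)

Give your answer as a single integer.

Answer: 10

Derivation:
Need t * 2 >= 19, so t >= 19/2.
Smallest integer t = ceil(19/2) = 10.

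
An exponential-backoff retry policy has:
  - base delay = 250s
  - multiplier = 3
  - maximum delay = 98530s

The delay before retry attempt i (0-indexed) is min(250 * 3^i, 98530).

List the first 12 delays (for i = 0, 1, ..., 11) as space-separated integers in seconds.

Computing each delay:
  i=0: min(250*3^0, 98530) = 250
  i=1: min(250*3^1, 98530) = 750
  i=2: min(250*3^2, 98530) = 2250
  i=3: min(250*3^3, 98530) = 6750
  i=4: min(250*3^4, 98530) = 20250
  i=5: min(250*3^5, 98530) = 60750
  i=6: min(250*3^6, 98530) = 98530
  i=7: min(250*3^7, 98530) = 98530
  i=8: min(250*3^8, 98530) = 98530
  i=9: min(250*3^9, 98530) = 98530
  i=10: min(250*3^10, 98530) = 98530
  i=11: min(250*3^11, 98530) = 98530

Answer: 250 750 2250 6750 20250 60750 98530 98530 98530 98530 98530 98530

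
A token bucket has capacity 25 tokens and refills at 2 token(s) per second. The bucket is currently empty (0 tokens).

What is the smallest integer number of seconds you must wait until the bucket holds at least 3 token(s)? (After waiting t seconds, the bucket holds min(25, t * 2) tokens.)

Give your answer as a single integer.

Answer: 2

Derivation:
Need t * 2 >= 3, so t >= 3/2.
Smallest integer t = ceil(3/2) = 2.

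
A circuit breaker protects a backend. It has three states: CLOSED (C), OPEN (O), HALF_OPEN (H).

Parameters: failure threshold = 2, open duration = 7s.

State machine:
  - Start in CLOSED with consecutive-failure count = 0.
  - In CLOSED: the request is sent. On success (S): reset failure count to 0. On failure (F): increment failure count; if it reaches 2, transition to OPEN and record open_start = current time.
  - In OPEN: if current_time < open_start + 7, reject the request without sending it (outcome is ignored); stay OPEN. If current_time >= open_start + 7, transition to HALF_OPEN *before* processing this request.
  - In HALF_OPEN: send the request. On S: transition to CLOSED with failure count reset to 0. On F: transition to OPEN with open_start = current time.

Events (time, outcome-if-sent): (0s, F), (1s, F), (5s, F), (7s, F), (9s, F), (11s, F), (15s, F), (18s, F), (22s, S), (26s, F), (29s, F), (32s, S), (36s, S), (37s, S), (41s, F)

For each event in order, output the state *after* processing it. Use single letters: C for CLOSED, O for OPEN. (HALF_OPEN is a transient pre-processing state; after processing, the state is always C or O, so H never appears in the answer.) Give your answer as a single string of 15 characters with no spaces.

Answer: COOOOOOOOOOOCCC

Derivation:
State after each event:
  event#1 t=0s outcome=F: state=CLOSED
  event#2 t=1s outcome=F: state=OPEN
  event#3 t=5s outcome=F: state=OPEN
  event#4 t=7s outcome=F: state=OPEN
  event#5 t=9s outcome=F: state=OPEN
  event#6 t=11s outcome=F: state=OPEN
  event#7 t=15s outcome=F: state=OPEN
  event#8 t=18s outcome=F: state=OPEN
  event#9 t=22s outcome=S: state=OPEN
  event#10 t=26s outcome=F: state=OPEN
  event#11 t=29s outcome=F: state=OPEN
  event#12 t=32s outcome=S: state=OPEN
  event#13 t=36s outcome=S: state=CLOSED
  event#14 t=37s outcome=S: state=CLOSED
  event#15 t=41s outcome=F: state=CLOSED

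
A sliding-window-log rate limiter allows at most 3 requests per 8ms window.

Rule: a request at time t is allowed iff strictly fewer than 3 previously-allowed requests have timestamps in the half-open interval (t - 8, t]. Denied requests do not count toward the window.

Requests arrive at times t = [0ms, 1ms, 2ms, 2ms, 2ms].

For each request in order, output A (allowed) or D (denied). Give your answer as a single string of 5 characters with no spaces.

Answer: AAADD

Derivation:
Tracking allowed requests in the window:
  req#1 t=0ms: ALLOW
  req#2 t=1ms: ALLOW
  req#3 t=2ms: ALLOW
  req#4 t=2ms: DENY
  req#5 t=2ms: DENY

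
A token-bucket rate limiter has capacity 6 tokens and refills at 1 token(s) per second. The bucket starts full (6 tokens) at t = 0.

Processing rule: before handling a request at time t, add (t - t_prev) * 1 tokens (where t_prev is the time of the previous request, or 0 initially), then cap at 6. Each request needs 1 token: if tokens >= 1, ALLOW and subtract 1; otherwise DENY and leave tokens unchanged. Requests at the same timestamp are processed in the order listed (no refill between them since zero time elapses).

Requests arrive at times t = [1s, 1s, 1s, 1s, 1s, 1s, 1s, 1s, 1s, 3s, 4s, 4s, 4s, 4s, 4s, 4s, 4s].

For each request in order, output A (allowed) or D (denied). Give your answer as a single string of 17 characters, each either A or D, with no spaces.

Simulating step by step:
  req#1 t=1s: ALLOW
  req#2 t=1s: ALLOW
  req#3 t=1s: ALLOW
  req#4 t=1s: ALLOW
  req#5 t=1s: ALLOW
  req#6 t=1s: ALLOW
  req#7 t=1s: DENY
  req#8 t=1s: DENY
  req#9 t=1s: DENY
  req#10 t=3s: ALLOW
  req#11 t=4s: ALLOW
  req#12 t=4s: ALLOW
  req#13 t=4s: DENY
  req#14 t=4s: DENY
  req#15 t=4s: DENY
  req#16 t=4s: DENY
  req#17 t=4s: DENY

Answer: AAAAAADDDAAADDDDD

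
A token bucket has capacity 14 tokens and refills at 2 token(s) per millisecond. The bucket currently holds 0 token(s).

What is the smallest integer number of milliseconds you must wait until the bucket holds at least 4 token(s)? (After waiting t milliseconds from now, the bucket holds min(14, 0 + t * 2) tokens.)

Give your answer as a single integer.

Need 0 + t * 2 >= 4, so t >= 4/2.
Smallest integer t = ceil(4/2) = 2.

Answer: 2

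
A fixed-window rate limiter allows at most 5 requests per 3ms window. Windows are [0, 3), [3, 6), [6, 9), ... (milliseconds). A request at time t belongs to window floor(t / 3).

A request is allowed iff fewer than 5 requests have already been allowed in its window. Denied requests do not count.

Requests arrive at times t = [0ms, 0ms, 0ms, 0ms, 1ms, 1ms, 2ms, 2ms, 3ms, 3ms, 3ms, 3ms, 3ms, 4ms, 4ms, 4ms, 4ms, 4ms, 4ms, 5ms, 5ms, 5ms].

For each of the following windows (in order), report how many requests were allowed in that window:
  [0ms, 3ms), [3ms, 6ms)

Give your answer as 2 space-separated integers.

Answer: 5 5

Derivation:
Processing requests:
  req#1 t=0ms (window 0): ALLOW
  req#2 t=0ms (window 0): ALLOW
  req#3 t=0ms (window 0): ALLOW
  req#4 t=0ms (window 0): ALLOW
  req#5 t=1ms (window 0): ALLOW
  req#6 t=1ms (window 0): DENY
  req#7 t=2ms (window 0): DENY
  req#8 t=2ms (window 0): DENY
  req#9 t=3ms (window 1): ALLOW
  req#10 t=3ms (window 1): ALLOW
  req#11 t=3ms (window 1): ALLOW
  req#12 t=3ms (window 1): ALLOW
  req#13 t=3ms (window 1): ALLOW
  req#14 t=4ms (window 1): DENY
  req#15 t=4ms (window 1): DENY
  req#16 t=4ms (window 1): DENY
  req#17 t=4ms (window 1): DENY
  req#18 t=4ms (window 1): DENY
  req#19 t=4ms (window 1): DENY
  req#20 t=5ms (window 1): DENY
  req#21 t=5ms (window 1): DENY
  req#22 t=5ms (window 1): DENY

Allowed counts by window: 5 5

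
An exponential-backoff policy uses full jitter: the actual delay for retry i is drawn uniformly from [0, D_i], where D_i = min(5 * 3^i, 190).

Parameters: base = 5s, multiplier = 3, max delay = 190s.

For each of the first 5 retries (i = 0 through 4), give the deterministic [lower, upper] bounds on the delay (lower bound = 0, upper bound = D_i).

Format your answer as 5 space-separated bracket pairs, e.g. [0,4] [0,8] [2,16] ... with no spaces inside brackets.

Computing bounds per retry:
  i=0: D_i=min(5*3^0,190)=5, bounds=[0,5]
  i=1: D_i=min(5*3^1,190)=15, bounds=[0,15]
  i=2: D_i=min(5*3^2,190)=45, bounds=[0,45]
  i=3: D_i=min(5*3^3,190)=135, bounds=[0,135]
  i=4: D_i=min(5*3^4,190)=190, bounds=[0,190]

Answer: [0,5] [0,15] [0,45] [0,135] [0,190]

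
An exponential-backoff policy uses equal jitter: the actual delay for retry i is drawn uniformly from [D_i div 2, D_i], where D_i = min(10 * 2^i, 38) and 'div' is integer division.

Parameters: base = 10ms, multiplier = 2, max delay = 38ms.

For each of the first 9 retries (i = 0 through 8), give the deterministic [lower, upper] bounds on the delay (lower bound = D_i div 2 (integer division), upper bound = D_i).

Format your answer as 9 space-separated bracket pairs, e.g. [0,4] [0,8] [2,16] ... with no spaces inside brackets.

Computing bounds per retry:
  i=0: D_i=min(10*2^0,38)=10, bounds=[5,10]
  i=1: D_i=min(10*2^1,38)=20, bounds=[10,20]
  i=2: D_i=min(10*2^2,38)=38, bounds=[19,38]
  i=3: D_i=min(10*2^3,38)=38, bounds=[19,38]
  i=4: D_i=min(10*2^4,38)=38, bounds=[19,38]
  i=5: D_i=min(10*2^5,38)=38, bounds=[19,38]
  i=6: D_i=min(10*2^6,38)=38, bounds=[19,38]
  i=7: D_i=min(10*2^7,38)=38, bounds=[19,38]
  i=8: D_i=min(10*2^8,38)=38, bounds=[19,38]

Answer: [5,10] [10,20] [19,38] [19,38] [19,38] [19,38] [19,38] [19,38] [19,38]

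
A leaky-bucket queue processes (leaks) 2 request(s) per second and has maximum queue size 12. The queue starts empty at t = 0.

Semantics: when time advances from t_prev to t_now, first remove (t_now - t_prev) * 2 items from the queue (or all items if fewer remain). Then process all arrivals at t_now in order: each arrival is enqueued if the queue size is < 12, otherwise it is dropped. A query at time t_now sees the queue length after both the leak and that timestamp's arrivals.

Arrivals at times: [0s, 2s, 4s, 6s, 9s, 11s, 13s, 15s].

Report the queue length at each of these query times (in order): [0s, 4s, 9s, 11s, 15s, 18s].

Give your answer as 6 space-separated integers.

Answer: 1 1 1 1 1 0

Derivation:
Queue lengths at query times:
  query t=0s: backlog = 1
  query t=4s: backlog = 1
  query t=9s: backlog = 1
  query t=11s: backlog = 1
  query t=15s: backlog = 1
  query t=18s: backlog = 0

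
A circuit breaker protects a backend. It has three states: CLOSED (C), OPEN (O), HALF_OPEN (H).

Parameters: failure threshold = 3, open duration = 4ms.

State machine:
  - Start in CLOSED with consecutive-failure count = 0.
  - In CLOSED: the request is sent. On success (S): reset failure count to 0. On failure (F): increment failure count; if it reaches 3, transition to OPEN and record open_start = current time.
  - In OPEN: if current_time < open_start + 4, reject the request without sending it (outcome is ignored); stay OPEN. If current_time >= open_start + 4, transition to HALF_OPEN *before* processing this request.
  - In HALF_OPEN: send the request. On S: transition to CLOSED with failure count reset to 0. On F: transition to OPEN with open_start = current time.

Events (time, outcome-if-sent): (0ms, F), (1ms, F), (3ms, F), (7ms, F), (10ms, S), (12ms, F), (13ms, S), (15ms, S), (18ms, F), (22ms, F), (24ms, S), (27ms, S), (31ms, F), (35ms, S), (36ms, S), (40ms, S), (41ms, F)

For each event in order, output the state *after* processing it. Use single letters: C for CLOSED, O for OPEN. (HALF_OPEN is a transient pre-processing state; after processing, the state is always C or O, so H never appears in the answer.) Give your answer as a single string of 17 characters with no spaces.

State after each event:
  event#1 t=0ms outcome=F: state=CLOSED
  event#2 t=1ms outcome=F: state=CLOSED
  event#3 t=3ms outcome=F: state=OPEN
  event#4 t=7ms outcome=F: state=OPEN
  event#5 t=10ms outcome=S: state=OPEN
  event#6 t=12ms outcome=F: state=OPEN
  event#7 t=13ms outcome=S: state=OPEN
  event#8 t=15ms outcome=S: state=OPEN
  event#9 t=18ms outcome=F: state=OPEN
  event#10 t=22ms outcome=F: state=OPEN
  event#11 t=24ms outcome=S: state=OPEN
  event#12 t=27ms outcome=S: state=CLOSED
  event#13 t=31ms outcome=F: state=CLOSED
  event#14 t=35ms outcome=S: state=CLOSED
  event#15 t=36ms outcome=S: state=CLOSED
  event#16 t=40ms outcome=S: state=CLOSED
  event#17 t=41ms outcome=F: state=CLOSED

Answer: CCOOOOOOOOOCCCCCC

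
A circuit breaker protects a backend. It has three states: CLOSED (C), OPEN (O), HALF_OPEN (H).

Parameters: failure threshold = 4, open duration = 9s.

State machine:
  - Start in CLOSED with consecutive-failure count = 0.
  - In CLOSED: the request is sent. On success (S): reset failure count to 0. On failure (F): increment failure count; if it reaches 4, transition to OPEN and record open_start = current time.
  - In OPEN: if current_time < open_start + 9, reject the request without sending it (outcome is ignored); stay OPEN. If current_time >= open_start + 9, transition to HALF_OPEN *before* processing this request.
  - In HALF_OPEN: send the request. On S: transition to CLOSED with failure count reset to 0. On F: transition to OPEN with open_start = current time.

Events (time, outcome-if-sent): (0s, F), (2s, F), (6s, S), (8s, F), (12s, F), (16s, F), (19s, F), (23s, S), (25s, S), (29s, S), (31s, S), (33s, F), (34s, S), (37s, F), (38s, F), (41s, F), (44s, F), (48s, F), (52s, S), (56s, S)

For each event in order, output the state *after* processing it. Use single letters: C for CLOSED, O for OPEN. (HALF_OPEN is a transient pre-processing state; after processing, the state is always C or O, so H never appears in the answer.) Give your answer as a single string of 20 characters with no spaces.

State after each event:
  event#1 t=0s outcome=F: state=CLOSED
  event#2 t=2s outcome=F: state=CLOSED
  event#3 t=6s outcome=S: state=CLOSED
  event#4 t=8s outcome=F: state=CLOSED
  event#5 t=12s outcome=F: state=CLOSED
  event#6 t=16s outcome=F: state=CLOSED
  event#7 t=19s outcome=F: state=OPEN
  event#8 t=23s outcome=S: state=OPEN
  event#9 t=25s outcome=S: state=OPEN
  event#10 t=29s outcome=S: state=CLOSED
  event#11 t=31s outcome=S: state=CLOSED
  event#12 t=33s outcome=F: state=CLOSED
  event#13 t=34s outcome=S: state=CLOSED
  event#14 t=37s outcome=F: state=CLOSED
  event#15 t=38s outcome=F: state=CLOSED
  event#16 t=41s outcome=F: state=CLOSED
  event#17 t=44s outcome=F: state=OPEN
  event#18 t=48s outcome=F: state=OPEN
  event#19 t=52s outcome=S: state=OPEN
  event#20 t=56s outcome=S: state=CLOSED

Answer: CCCCCCOOOCCCCCCCOOOC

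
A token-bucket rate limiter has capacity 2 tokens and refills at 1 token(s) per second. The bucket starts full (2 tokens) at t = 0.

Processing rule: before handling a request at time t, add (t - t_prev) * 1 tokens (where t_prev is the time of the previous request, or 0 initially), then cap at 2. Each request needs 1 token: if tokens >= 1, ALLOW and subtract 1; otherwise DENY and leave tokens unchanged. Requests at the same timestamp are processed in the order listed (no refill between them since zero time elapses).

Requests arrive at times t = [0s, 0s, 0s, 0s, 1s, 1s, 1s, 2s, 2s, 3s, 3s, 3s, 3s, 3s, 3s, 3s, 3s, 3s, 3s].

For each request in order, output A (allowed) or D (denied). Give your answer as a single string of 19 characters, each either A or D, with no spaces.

Answer: AADDADDADADDDDDDDDD

Derivation:
Simulating step by step:
  req#1 t=0s: ALLOW
  req#2 t=0s: ALLOW
  req#3 t=0s: DENY
  req#4 t=0s: DENY
  req#5 t=1s: ALLOW
  req#6 t=1s: DENY
  req#7 t=1s: DENY
  req#8 t=2s: ALLOW
  req#9 t=2s: DENY
  req#10 t=3s: ALLOW
  req#11 t=3s: DENY
  req#12 t=3s: DENY
  req#13 t=3s: DENY
  req#14 t=3s: DENY
  req#15 t=3s: DENY
  req#16 t=3s: DENY
  req#17 t=3s: DENY
  req#18 t=3s: DENY
  req#19 t=3s: DENY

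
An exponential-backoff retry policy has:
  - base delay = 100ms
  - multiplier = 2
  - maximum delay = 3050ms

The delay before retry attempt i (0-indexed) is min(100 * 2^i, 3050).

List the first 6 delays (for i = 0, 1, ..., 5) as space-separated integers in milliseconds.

Answer: 100 200 400 800 1600 3050

Derivation:
Computing each delay:
  i=0: min(100*2^0, 3050) = 100
  i=1: min(100*2^1, 3050) = 200
  i=2: min(100*2^2, 3050) = 400
  i=3: min(100*2^3, 3050) = 800
  i=4: min(100*2^4, 3050) = 1600
  i=5: min(100*2^5, 3050) = 3050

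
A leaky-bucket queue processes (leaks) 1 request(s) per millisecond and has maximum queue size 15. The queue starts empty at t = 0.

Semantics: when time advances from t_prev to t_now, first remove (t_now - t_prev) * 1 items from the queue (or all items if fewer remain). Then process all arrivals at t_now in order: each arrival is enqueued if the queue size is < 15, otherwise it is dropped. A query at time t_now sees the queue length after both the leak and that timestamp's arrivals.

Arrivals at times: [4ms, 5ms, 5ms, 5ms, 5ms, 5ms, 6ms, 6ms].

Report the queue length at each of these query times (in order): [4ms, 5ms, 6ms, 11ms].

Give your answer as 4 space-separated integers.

Answer: 1 5 6 1

Derivation:
Queue lengths at query times:
  query t=4ms: backlog = 1
  query t=5ms: backlog = 5
  query t=6ms: backlog = 6
  query t=11ms: backlog = 1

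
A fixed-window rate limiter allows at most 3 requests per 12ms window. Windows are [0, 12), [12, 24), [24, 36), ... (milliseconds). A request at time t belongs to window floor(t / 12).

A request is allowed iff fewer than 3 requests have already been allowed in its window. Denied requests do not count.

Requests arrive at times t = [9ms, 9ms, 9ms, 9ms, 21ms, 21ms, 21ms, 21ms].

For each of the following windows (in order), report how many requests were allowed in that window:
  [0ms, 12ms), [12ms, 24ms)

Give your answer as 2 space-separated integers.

Answer: 3 3

Derivation:
Processing requests:
  req#1 t=9ms (window 0): ALLOW
  req#2 t=9ms (window 0): ALLOW
  req#3 t=9ms (window 0): ALLOW
  req#4 t=9ms (window 0): DENY
  req#5 t=21ms (window 1): ALLOW
  req#6 t=21ms (window 1): ALLOW
  req#7 t=21ms (window 1): ALLOW
  req#8 t=21ms (window 1): DENY

Allowed counts by window: 3 3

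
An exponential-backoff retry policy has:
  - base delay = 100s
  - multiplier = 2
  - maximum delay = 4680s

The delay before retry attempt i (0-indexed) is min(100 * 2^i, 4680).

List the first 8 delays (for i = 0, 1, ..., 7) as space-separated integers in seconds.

Computing each delay:
  i=0: min(100*2^0, 4680) = 100
  i=1: min(100*2^1, 4680) = 200
  i=2: min(100*2^2, 4680) = 400
  i=3: min(100*2^3, 4680) = 800
  i=4: min(100*2^4, 4680) = 1600
  i=5: min(100*2^5, 4680) = 3200
  i=6: min(100*2^6, 4680) = 4680
  i=7: min(100*2^7, 4680) = 4680

Answer: 100 200 400 800 1600 3200 4680 4680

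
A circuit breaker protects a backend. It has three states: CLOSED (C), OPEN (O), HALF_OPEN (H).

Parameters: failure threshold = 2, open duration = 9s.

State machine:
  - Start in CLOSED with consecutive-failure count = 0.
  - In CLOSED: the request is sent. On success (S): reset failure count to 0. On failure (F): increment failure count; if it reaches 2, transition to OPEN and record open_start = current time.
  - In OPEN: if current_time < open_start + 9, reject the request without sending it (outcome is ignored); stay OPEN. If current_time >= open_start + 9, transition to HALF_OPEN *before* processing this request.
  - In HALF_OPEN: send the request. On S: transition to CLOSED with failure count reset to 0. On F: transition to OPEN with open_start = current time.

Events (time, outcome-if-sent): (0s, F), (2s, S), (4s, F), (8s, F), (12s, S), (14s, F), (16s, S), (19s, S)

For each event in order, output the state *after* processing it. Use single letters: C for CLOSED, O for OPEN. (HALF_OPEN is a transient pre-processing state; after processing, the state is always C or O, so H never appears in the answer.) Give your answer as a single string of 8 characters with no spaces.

State after each event:
  event#1 t=0s outcome=F: state=CLOSED
  event#2 t=2s outcome=S: state=CLOSED
  event#3 t=4s outcome=F: state=CLOSED
  event#4 t=8s outcome=F: state=OPEN
  event#5 t=12s outcome=S: state=OPEN
  event#6 t=14s outcome=F: state=OPEN
  event#7 t=16s outcome=S: state=OPEN
  event#8 t=19s outcome=S: state=CLOSED

Answer: CCCOOOOC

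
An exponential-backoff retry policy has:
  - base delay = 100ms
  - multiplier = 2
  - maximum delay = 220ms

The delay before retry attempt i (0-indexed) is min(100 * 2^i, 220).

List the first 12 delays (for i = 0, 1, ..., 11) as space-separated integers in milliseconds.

Answer: 100 200 220 220 220 220 220 220 220 220 220 220

Derivation:
Computing each delay:
  i=0: min(100*2^0, 220) = 100
  i=1: min(100*2^1, 220) = 200
  i=2: min(100*2^2, 220) = 220
  i=3: min(100*2^3, 220) = 220
  i=4: min(100*2^4, 220) = 220
  i=5: min(100*2^5, 220) = 220
  i=6: min(100*2^6, 220) = 220
  i=7: min(100*2^7, 220) = 220
  i=8: min(100*2^8, 220) = 220
  i=9: min(100*2^9, 220) = 220
  i=10: min(100*2^10, 220) = 220
  i=11: min(100*2^11, 220) = 220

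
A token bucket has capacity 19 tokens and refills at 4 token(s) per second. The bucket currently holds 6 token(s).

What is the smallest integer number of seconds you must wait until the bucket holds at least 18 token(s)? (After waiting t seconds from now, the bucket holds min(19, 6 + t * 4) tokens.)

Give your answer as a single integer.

Answer: 3

Derivation:
Need 6 + t * 4 >= 18, so t >= 12/4.
Smallest integer t = ceil(12/4) = 3.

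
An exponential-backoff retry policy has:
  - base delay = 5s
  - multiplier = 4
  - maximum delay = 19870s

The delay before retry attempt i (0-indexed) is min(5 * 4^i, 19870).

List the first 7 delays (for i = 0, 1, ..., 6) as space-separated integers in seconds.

Answer: 5 20 80 320 1280 5120 19870

Derivation:
Computing each delay:
  i=0: min(5*4^0, 19870) = 5
  i=1: min(5*4^1, 19870) = 20
  i=2: min(5*4^2, 19870) = 80
  i=3: min(5*4^3, 19870) = 320
  i=4: min(5*4^4, 19870) = 1280
  i=5: min(5*4^5, 19870) = 5120
  i=6: min(5*4^6, 19870) = 19870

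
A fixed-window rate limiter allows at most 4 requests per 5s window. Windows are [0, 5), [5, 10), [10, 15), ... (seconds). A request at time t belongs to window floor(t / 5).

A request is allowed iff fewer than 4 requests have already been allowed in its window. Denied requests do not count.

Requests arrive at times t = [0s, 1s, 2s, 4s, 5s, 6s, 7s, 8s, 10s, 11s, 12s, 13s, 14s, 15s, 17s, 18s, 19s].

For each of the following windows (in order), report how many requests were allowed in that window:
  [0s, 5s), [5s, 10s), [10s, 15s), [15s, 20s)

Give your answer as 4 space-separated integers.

Processing requests:
  req#1 t=0s (window 0): ALLOW
  req#2 t=1s (window 0): ALLOW
  req#3 t=2s (window 0): ALLOW
  req#4 t=4s (window 0): ALLOW
  req#5 t=5s (window 1): ALLOW
  req#6 t=6s (window 1): ALLOW
  req#7 t=7s (window 1): ALLOW
  req#8 t=8s (window 1): ALLOW
  req#9 t=10s (window 2): ALLOW
  req#10 t=11s (window 2): ALLOW
  req#11 t=12s (window 2): ALLOW
  req#12 t=13s (window 2): ALLOW
  req#13 t=14s (window 2): DENY
  req#14 t=15s (window 3): ALLOW
  req#15 t=17s (window 3): ALLOW
  req#16 t=18s (window 3): ALLOW
  req#17 t=19s (window 3): ALLOW

Allowed counts by window: 4 4 4 4

Answer: 4 4 4 4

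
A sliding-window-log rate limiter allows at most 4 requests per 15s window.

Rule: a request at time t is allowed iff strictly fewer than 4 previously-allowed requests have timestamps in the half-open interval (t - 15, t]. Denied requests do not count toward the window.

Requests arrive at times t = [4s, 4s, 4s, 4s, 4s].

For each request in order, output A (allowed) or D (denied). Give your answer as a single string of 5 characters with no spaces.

Tracking allowed requests in the window:
  req#1 t=4s: ALLOW
  req#2 t=4s: ALLOW
  req#3 t=4s: ALLOW
  req#4 t=4s: ALLOW
  req#5 t=4s: DENY

Answer: AAAAD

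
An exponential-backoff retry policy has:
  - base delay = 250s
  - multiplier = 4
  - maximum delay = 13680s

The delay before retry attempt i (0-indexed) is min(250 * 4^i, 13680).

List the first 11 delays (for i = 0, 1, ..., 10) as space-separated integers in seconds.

Answer: 250 1000 4000 13680 13680 13680 13680 13680 13680 13680 13680

Derivation:
Computing each delay:
  i=0: min(250*4^0, 13680) = 250
  i=1: min(250*4^1, 13680) = 1000
  i=2: min(250*4^2, 13680) = 4000
  i=3: min(250*4^3, 13680) = 13680
  i=4: min(250*4^4, 13680) = 13680
  i=5: min(250*4^5, 13680) = 13680
  i=6: min(250*4^6, 13680) = 13680
  i=7: min(250*4^7, 13680) = 13680
  i=8: min(250*4^8, 13680) = 13680
  i=9: min(250*4^9, 13680) = 13680
  i=10: min(250*4^10, 13680) = 13680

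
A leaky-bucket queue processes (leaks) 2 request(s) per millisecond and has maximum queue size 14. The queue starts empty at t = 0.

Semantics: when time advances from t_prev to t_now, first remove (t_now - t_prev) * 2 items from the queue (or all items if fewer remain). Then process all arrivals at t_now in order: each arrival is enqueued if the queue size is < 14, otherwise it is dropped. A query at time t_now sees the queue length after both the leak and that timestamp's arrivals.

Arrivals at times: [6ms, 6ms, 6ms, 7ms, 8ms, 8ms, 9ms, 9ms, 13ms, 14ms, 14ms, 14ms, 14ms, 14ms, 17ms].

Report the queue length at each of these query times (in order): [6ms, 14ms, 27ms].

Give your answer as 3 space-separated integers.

Queue lengths at query times:
  query t=6ms: backlog = 3
  query t=14ms: backlog = 5
  query t=27ms: backlog = 0

Answer: 3 5 0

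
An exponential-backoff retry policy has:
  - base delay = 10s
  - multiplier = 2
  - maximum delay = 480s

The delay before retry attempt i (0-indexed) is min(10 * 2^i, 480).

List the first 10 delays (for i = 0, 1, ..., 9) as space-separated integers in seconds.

Answer: 10 20 40 80 160 320 480 480 480 480

Derivation:
Computing each delay:
  i=0: min(10*2^0, 480) = 10
  i=1: min(10*2^1, 480) = 20
  i=2: min(10*2^2, 480) = 40
  i=3: min(10*2^3, 480) = 80
  i=4: min(10*2^4, 480) = 160
  i=5: min(10*2^5, 480) = 320
  i=6: min(10*2^6, 480) = 480
  i=7: min(10*2^7, 480) = 480
  i=8: min(10*2^8, 480) = 480
  i=9: min(10*2^9, 480) = 480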